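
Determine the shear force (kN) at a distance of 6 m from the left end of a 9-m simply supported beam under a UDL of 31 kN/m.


R_A = w * L / 2 = 31 * 9 / 2 = 139.5 kN
V(x) = R_A - w * x = 139.5 - 31 * 6
= -46.5 kN

-46.5 kN


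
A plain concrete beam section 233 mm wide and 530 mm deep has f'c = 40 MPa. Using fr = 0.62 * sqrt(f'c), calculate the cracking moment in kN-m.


fr = 0.62 * sqrt(40) = 0.62 * 6.3246 = 3.9212 MPa
I = 233 * 530^3 / 12 = 2890695083.33 mm^4
y_t = 265.0 mm
M_cr = fr * I / y_t = 3.9212 * 2890695083.33 / 265.0 N-mm
= 42.7738 kN-m

42.7738 kN-m


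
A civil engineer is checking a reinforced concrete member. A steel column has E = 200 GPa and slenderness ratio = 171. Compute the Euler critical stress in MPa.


sigma_cr = pi^2 * E / lambda^2
= 9.8696 * 200000.0 / 171^2
= 9.8696 * 200000.0 / 29241
= 67.5052 MPa

67.5052 MPa


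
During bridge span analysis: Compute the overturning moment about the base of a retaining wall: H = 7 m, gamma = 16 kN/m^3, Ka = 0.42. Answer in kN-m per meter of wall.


Pa = 0.5 * Ka * gamma * H^2
= 0.5 * 0.42 * 16 * 7^2
= 164.64 kN/m
Arm = H / 3 = 7 / 3 = 2.3333 m
Mo = Pa * arm = Pa * H / 3 = 164.64 * 7 / 3 = 384.16 kN-m/m

384.16 kN-m/m


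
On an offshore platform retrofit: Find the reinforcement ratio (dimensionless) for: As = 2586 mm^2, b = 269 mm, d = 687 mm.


rho = As / (b * d)
= 2586 / (269 * 687)
= 2586 / 184803
= 0.013993 (dimensionless)

0.013993 (dimensionless)


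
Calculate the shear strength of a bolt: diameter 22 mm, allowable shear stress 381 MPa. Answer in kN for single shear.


A = pi * d^2 / 4 = pi * 22^2 / 4 = 380.1327 mm^2
V = f_v * A / 1000 = 381 * 380.1327 / 1000
= 144.8306 kN

144.8306 kN


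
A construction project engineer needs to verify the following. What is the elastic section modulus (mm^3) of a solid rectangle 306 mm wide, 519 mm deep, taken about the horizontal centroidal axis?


S = b * h^2 / 6
= 306 * 519^2 / 6
= 306 * 269361 / 6
= 13737411.0 mm^3

13737411.0 mm^3


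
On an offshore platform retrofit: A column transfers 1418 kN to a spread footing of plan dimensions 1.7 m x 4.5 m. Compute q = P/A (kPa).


A = 1.7 * 4.5 = 7.65 m^2
q = P / A = 1418 / 7.65
= 185.3595 kPa

185.3595 kPa


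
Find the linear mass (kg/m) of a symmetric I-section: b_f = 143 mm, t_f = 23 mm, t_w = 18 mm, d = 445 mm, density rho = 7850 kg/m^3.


A_flanges = 2 * 143 * 23 = 6578 mm^2
A_web = (445 - 2 * 23) * 18 = 7182 mm^2
A_total = 6578 + 7182 = 13760 mm^2 = 0.013760 m^2
Weight = rho * A = 7850 * 0.013760 = 108.016 kg/m

108.016 kg/m


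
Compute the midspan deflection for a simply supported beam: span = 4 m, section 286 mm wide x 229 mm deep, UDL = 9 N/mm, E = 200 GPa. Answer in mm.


I = 286 * 229^3 / 12 = 286214237.83 mm^4
L = 4000.0 mm, w = 9 N/mm, E = 200000.0 MPa
delta = 5 * w * L^4 / (384 * E * I)
= 5 * 9 * 4000.0^4 / (384 * 200000.0 * 286214237.83)
= 0.5241 mm

0.5241 mm


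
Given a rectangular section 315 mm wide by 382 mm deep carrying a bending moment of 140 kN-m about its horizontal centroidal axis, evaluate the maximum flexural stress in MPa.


I = b * h^3 / 12 = 315 * 382^3 / 12 = 1463252910.0 mm^4
y = h / 2 = 382 / 2 = 191.0 mm
M = 140 kN-m = 140000000.0 N-mm
sigma = M * y / I = 140000000.0 * 191.0 / 1463252910.0
= 18.27 MPa

18.27 MPa


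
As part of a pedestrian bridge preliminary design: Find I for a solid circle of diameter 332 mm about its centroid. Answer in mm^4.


r = d / 2 = 332 / 2 = 166.0 mm
I = pi * r^4 / 4 = pi * 166.0^4 / 4
= 596378850.42 mm^4

596378850.42 mm^4


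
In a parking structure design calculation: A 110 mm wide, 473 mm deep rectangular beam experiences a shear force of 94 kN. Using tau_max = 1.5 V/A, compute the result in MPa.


A = b * h = 110 * 473 = 52030 mm^2
V = 94 kN = 94000.0 N
tau_max = 1.5 * V / A = 1.5 * 94000.0 / 52030
= 2.71 MPa

2.71 MPa


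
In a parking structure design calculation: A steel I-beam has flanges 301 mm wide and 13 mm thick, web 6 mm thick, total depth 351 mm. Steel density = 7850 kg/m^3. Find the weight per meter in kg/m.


A_flanges = 2 * 301 * 13 = 7826 mm^2
A_web = (351 - 2 * 13) * 6 = 1950 mm^2
A_total = 7826 + 1950 = 9776 mm^2 = 0.009776 m^2
Weight = rho * A = 7850 * 0.009776 = 76.7416 kg/m

76.7416 kg/m


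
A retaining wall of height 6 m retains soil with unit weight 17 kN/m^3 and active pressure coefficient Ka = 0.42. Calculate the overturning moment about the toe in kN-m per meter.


Pa = 0.5 * Ka * gamma * H^2
= 0.5 * 0.42 * 17 * 6^2
= 128.52 kN/m
Arm = H / 3 = 6 / 3 = 2.0 m
Mo = Pa * arm = Pa * H / 3 = 128.52 * 6 / 3 = 257.04 kN-m/m

257.04 kN-m/m


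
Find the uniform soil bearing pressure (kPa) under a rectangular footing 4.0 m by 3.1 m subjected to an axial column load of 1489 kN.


A = 4.0 * 3.1 = 12.4 m^2
q = P / A = 1489 / 12.4
= 120.0806 kPa

120.0806 kPa


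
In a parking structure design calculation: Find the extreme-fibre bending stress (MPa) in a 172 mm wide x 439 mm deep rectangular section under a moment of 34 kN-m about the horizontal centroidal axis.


I = b * h^3 / 12 = 172 * 439^3 / 12 = 1212664772.33 mm^4
y = h / 2 = 439 / 2 = 219.5 mm
M = 34 kN-m = 34000000.0 N-mm
sigma = M * y / I = 34000000.0 * 219.5 / 1212664772.33
= 6.15 MPa

6.15 MPa


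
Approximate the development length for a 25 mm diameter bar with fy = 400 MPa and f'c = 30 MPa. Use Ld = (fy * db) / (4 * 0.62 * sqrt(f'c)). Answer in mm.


Ld = (fy * db) / (4 * 0.62 * sqrt(f'c))
= (400 * 25) / (4 * 0.62 * sqrt(30))
= 10000 / 13.5835
= 736.19 mm

736.19 mm


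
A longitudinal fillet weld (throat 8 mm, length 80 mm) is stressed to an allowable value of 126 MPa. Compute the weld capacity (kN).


Strength = throat * length * allowable stress
= 8 * 80 * 126 N
= 80640 N
= 80.64 kN

80.64 kN


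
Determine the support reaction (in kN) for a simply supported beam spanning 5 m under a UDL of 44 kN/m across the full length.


Total load = w * L = 44 * 5 = 220 kN
By symmetry, each reaction R = total / 2 = 220 / 2 = 110.0 kN

110.0 kN


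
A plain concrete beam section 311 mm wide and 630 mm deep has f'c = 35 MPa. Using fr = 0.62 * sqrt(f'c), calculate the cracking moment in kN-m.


fr = 0.62 * sqrt(35) = 0.62 * 5.9161 = 3.668 MPa
I = 311 * 630^3 / 12 = 6480384750.0 mm^4
y_t = 315.0 mm
M_cr = fr * I / y_t = 3.668 * 6480384750.0 / 315.0 N-mm
= 75.4599 kN-m

75.4599 kN-m


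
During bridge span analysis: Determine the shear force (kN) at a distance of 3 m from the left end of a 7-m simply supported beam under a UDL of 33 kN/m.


R_A = w * L / 2 = 33 * 7 / 2 = 115.5 kN
V(x) = R_A - w * x = 115.5 - 33 * 3
= 16.5 kN

16.5 kN


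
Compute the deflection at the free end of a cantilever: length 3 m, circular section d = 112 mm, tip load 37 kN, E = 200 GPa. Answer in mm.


I = pi * d^4 / 64 = pi * 112^4 / 64 = 7723995.1 mm^4
L = 3000.0 mm, P = 37000.0 N, E = 200000.0 MPa
delta = P * L^3 / (3 * E * I)
= 37000.0 * 3000.0^3 / (3 * 200000.0 * 7723995.1)
= 215.562 mm

215.562 mm


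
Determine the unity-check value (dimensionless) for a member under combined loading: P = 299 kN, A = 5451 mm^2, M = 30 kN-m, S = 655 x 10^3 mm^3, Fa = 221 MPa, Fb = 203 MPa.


f_a = P / A = 299000.0 / 5451 = 54.8523 MPa
f_b = M / S = 30000000.0 / 655000.0 = 45.8015 MPa
Ratio = f_a / Fa + f_b / Fb
= 54.8523 / 221 + 45.8015 / 203
= 0.4738 (dimensionless)

0.4738 (dimensionless)


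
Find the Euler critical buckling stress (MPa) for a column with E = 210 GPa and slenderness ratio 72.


sigma_cr = pi^2 * E / lambda^2
= 9.8696 * 210000.0 / 72^2
= 9.8696 * 210000.0 / 5184
= 399.8104 MPa

399.8104 MPa


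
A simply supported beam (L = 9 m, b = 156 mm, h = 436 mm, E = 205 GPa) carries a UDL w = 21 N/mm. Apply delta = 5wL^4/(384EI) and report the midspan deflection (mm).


I = 156 * 436^3 / 12 = 1077464128.0 mm^4
L = 9000.0 mm, w = 21 N/mm, E = 205000.0 MPa
delta = 5 * w * L^4 / (384 * E * I)
= 5 * 21 * 9000.0^4 / (384 * 205000.0 * 1077464128.0)
= 8.1222 mm

8.1222 mm


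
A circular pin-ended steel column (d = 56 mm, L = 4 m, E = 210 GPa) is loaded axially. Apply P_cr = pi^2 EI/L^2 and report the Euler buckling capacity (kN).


I = pi * d^4 / 64 = 482749.69 mm^4
L = 4000.0 mm
P_cr = pi^2 * E * I / L^2
= 9.8696 * 210000.0 * 482749.69 / 4000.0^2
= 62534.7 N = 62.5347 kN

62.5347 kN


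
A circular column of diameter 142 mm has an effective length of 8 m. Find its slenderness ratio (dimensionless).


Radius of gyration r = d / 4 = 142 / 4 = 35.5 mm
L_eff = 8000.0 mm
Slenderness ratio = L / r = 8000.0 / 35.5 = 225.35 (dimensionless)

225.35 (dimensionless)


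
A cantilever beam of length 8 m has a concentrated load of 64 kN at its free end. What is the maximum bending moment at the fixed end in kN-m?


For a cantilever with a point load at the free end:
M_max = P * L = 64 * 8 = 512 kN-m

512 kN-m


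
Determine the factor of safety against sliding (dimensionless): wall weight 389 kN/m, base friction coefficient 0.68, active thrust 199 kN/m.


Resisting force = mu * W = 0.68 * 389 = 264.52 kN/m
FOS = Resisting / Driving = 264.52 / 199
= 1.3292 (dimensionless)

1.3292 (dimensionless)


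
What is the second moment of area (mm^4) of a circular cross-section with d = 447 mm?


r = d / 2 = 447 / 2 = 223.5 mm
I = pi * r^4 / 4 = pi * 223.5^4 / 4
= 1959746923.02 mm^4

1959746923.02 mm^4


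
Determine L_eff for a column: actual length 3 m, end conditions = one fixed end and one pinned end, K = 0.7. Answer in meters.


L_eff = K * L
= 0.7 * 3
= 2.1 m

2.1 m


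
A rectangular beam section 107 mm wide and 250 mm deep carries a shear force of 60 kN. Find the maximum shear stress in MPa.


A = b * h = 107 * 250 = 26750 mm^2
V = 60 kN = 60000.0 N
tau_max = 1.5 * V / A = 1.5 * 60000.0 / 26750
= 3.3645 MPa

3.3645 MPa


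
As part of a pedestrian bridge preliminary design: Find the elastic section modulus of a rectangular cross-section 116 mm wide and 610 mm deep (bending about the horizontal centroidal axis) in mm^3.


S = b * h^2 / 6
= 116 * 610^2 / 6
= 116 * 372100 / 6
= 7193933.33 mm^3

7193933.33 mm^3


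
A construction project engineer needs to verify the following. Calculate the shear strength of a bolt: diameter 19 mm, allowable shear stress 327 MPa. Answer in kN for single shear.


A = pi * d^2 / 4 = pi * 19^2 / 4 = 283.5287 mm^2
V = f_v * A / 1000 = 327 * 283.5287 / 1000
= 92.7139 kN

92.7139 kN


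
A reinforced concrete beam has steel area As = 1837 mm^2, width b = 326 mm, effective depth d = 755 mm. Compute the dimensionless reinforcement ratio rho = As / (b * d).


rho = As / (b * d)
= 1837 / (326 * 755)
= 1837 / 246130
= 0.007464 (dimensionless)

0.007464 (dimensionless)


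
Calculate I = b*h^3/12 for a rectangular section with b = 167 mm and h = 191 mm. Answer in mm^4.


I = b * h^3 / 12
= 167 * 191^3 / 12
= 167 * 6967871 / 12
= 96969538.08 mm^4

96969538.08 mm^4


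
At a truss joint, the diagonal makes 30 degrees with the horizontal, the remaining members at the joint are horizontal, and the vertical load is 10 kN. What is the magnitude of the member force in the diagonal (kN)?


At the joint, only the diagonal has a vertical component, so vertical equilibrium gives:
F * sin(30) = 10
F = 10 / sin(30)
= 10 / 0.5
= 20.0 kN

20.0 kN


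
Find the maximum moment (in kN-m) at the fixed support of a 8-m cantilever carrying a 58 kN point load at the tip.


For a cantilever with a point load at the free end:
M_max = P * L = 58 * 8 = 464 kN-m

464 kN-m


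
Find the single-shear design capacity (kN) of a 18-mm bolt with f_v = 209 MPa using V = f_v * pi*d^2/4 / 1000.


A = pi * d^2 / 4 = pi * 18^2 / 4 = 254.469 mm^2
V = f_v * A / 1000 = 209 * 254.469 / 1000
= 53.184 kN

53.184 kN


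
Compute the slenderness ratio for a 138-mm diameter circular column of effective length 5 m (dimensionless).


Radius of gyration r = d / 4 = 138 / 4 = 34.5 mm
L_eff = 5000.0 mm
Slenderness ratio = L / r = 5000.0 / 34.5 = 144.93 (dimensionless)

144.93 (dimensionless)


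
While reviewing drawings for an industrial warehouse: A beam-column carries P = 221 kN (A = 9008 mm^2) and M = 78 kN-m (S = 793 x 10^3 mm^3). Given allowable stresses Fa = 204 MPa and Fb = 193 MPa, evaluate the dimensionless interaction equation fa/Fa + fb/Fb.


f_a = P / A = 221000.0 / 9008 = 24.5337 MPa
f_b = M / S = 78000000.0 / 793000.0 = 98.3607 MPa
Ratio = f_a / Fa + f_b / Fb
= 24.5337 / 204 + 98.3607 / 193
= 0.6299 (dimensionless)

0.6299 (dimensionless)


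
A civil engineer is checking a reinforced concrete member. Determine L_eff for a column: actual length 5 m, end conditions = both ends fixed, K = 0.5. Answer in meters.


L_eff = K * L
= 0.5 * 5
= 2.5 m

2.5 m


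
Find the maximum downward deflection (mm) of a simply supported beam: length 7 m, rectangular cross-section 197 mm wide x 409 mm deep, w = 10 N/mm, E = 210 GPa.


I = 197 * 409^3 / 12 = 1123194334.42 mm^4
L = 7000.0 mm, w = 10 N/mm, E = 210000.0 MPa
delta = 5 * w * L^4 / (384 * E * I)
= 5 * 10 * 7000.0^4 / (384 * 210000.0 * 1123194334.42)
= 1.3254 mm

1.3254 mm


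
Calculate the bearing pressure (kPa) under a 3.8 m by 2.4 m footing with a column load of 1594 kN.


A = 3.8 * 2.4 = 9.12 m^2
q = P / A = 1594 / 9.12
= 174.7807 kPa

174.7807 kPa


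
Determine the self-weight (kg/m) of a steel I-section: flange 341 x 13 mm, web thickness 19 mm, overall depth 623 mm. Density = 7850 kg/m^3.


A_flanges = 2 * 341 * 13 = 8866 mm^2
A_web = (623 - 2 * 13) * 19 = 11343 mm^2
A_total = 8866 + 11343 = 20209 mm^2 = 0.020209 m^2
Weight = rho * A = 7850 * 0.020209 = 158.6406 kg/m

158.6406 kg/m


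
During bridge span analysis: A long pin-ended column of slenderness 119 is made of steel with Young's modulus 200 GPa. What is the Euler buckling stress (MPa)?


sigma_cr = pi^2 * E / lambda^2
= 9.8696 * 200000.0 / 119^2
= 9.8696 * 200000.0 / 14161
= 139.3913 MPa

139.3913 MPa


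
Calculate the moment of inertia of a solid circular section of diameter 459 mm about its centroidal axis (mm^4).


r = d / 2 = 459 / 2 = 229.5 mm
I = pi * r^4 / 4 = pi * 229.5^4 / 4
= 2178816426.6 mm^4

2178816426.6 mm^4


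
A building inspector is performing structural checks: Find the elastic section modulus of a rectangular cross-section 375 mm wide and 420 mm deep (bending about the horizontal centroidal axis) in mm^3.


S = b * h^2 / 6
= 375 * 420^2 / 6
= 375 * 176400 / 6
= 11025000.0 mm^3

11025000.0 mm^3


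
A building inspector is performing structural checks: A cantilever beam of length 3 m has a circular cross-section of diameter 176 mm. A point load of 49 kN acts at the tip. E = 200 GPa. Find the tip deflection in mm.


I = pi * d^4 / 64 = pi * 176^4 / 64 = 47099963.43 mm^4
L = 3000.0 mm, P = 49000.0 N, E = 200000.0 MPa
delta = P * L^3 / (3 * E * I)
= 49000.0 * 3000.0^3 / (3 * 200000.0 * 47099963.43)
= 46.8153 mm

46.8153 mm


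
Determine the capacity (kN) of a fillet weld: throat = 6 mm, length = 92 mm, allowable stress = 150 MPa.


Strength = throat * length * allowable stress
= 6 * 92 * 150 N
= 82800 N
= 82.8 kN

82.8 kN


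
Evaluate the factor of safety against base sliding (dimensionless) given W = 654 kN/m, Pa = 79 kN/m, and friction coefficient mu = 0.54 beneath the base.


Resisting force = mu * W = 0.54 * 654 = 353.16 kN/m
FOS = Resisting / Driving = 353.16 / 79
= 4.4704 (dimensionless)

4.4704 (dimensionless)


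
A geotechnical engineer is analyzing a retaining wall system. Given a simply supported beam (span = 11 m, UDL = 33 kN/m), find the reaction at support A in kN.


Total load = w * L = 33 * 11 = 363 kN
By symmetry, each reaction R = total / 2 = 363 / 2 = 181.5 kN

181.5 kN


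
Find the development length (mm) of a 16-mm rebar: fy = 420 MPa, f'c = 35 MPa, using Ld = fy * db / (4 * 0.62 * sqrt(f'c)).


Ld = (fy * db) / (4 * 0.62 * sqrt(f'c))
= (420 * 16) / (4 * 0.62 * sqrt(35))
= 6720 / 14.6719
= 458.02 mm

458.02 mm


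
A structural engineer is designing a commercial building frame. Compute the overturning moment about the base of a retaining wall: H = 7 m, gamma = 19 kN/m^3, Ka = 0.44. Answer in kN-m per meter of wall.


Pa = 0.5 * Ka * gamma * H^2
= 0.5 * 0.44 * 19 * 7^2
= 204.82 kN/m
Arm = H / 3 = 7 / 3 = 2.3333 m
Mo = Pa * arm = Pa * H / 3 = 204.82 * 7 / 3 = 477.9133 kN-m/m

477.9133 kN-m/m


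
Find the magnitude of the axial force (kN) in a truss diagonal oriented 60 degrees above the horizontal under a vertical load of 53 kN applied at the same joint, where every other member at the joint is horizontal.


At the joint, only the diagonal has a vertical component, so vertical equilibrium gives:
F * sin(60) = 53
F = 53 / sin(60)
= 53 / 0.866025
= 61.2 kN

61.2 kN


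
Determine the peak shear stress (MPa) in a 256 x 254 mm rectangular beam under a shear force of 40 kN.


A = b * h = 256 * 254 = 65024 mm^2
V = 40 kN = 40000.0 N
tau_max = 1.5 * V / A = 1.5 * 40000.0 / 65024
= 0.9227 MPa

0.9227 MPa


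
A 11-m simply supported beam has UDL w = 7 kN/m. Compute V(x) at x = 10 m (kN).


R_A = w * L / 2 = 7 * 11 / 2 = 38.5 kN
V(x) = R_A - w * x = 38.5 - 7 * 10
= -31.5 kN

-31.5 kN


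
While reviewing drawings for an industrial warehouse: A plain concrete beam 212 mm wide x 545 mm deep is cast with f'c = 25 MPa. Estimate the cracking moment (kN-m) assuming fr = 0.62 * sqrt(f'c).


fr = 0.62 * sqrt(25) = 0.62 * 5.0 = 3.1 MPa
I = 212 * 545^3 / 12 = 2859855708.33 mm^4
y_t = 272.5 mm
M_cr = fr * I / y_t = 3.1 * 2859855708.33 / 272.5 N-mm
= 32.5341 kN-m

32.5341 kN-m


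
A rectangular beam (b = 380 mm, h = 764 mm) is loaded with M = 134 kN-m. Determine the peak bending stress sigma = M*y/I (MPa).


I = b * h^3 / 12 = 380 * 764^3 / 12 = 14121551893.33 mm^4
y = h / 2 = 764 / 2 = 382.0 mm
M = 134 kN-m = 134000000.0 N-mm
sigma = M * y / I = 134000000.0 * 382.0 / 14121551893.33
= 3.62 MPa

3.62 MPa


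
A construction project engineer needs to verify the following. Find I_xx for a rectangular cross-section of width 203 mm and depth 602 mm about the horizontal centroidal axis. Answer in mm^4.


I = b * h^3 / 12
= 203 * 602^3 / 12
= 203 * 218167208 / 12
= 3690661935.33 mm^4

3690661935.33 mm^4


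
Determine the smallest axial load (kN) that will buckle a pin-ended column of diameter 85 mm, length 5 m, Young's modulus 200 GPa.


I = pi * d^4 / 64 = 2562392.19 mm^4
L = 5000.0 mm
P_cr = pi^2 * E * I / L^2
= 9.8696 * 200000.0 * 2562392.19 / 5000.0^2
= 202318.38 N = 202.3184 kN

202.3184 kN


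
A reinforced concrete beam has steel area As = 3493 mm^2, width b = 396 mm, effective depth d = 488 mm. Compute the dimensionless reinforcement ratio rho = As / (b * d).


rho = As / (b * d)
= 3493 / (396 * 488)
= 3493 / 193248
= 0.018075 (dimensionless)

0.018075 (dimensionless)


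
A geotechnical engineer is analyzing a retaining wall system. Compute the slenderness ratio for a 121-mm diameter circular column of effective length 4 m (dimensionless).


Radius of gyration r = d / 4 = 121 / 4 = 30.25 mm
L_eff = 4000.0 mm
Slenderness ratio = L / r = 4000.0 / 30.25 = 132.23 (dimensionless)

132.23 (dimensionless)


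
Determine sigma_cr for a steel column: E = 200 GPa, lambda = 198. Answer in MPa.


sigma_cr = pi^2 * E / lambda^2
= 9.8696 * 200000.0 / 198^2
= 9.8696 * 200000.0 / 39204
= 50.35 MPa

50.35 MPa


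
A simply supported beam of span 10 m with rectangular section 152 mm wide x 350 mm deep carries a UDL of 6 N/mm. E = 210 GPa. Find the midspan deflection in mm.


I = 152 * 350^3 / 12 = 543083333.33 mm^4
L = 10000.0 mm, w = 6 N/mm, E = 210000.0 MPa
delta = 5 * w * L^4 / (384 * E * I)
= 5 * 6 * 10000.0^4 / (384 * 210000.0 * 543083333.33)
= 6.8502 mm

6.8502 mm


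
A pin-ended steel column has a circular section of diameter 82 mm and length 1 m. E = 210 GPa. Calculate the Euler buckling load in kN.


I = pi * d^4 / 64 = 2219347.5 mm^4
L = 1000.0 mm
P_cr = pi^2 * E * I / L^2
= 9.8696 * 210000.0 * 2219347.5 / 1000.0^2
= 4599857.19 N = 4599.8572 kN

4599.8572 kN


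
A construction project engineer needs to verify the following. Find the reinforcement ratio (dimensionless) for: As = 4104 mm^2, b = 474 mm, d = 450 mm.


rho = As / (b * d)
= 4104 / (474 * 450)
= 4104 / 213300
= 0.019241 (dimensionless)

0.019241 (dimensionless)


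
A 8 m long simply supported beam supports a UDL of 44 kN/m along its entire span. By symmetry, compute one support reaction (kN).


Total load = w * L = 44 * 8 = 352 kN
By symmetry, each reaction R = total / 2 = 352 / 2 = 176.0 kN

176.0 kN


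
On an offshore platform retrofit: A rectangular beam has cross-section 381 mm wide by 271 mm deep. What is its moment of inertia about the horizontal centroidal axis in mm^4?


I = b * h^3 / 12
= 381 * 271^3 / 12
= 381 * 19902511 / 12
= 631904724.25 mm^4

631904724.25 mm^4


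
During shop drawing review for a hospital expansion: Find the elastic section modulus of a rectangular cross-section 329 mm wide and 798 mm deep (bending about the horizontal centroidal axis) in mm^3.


S = b * h^2 / 6
= 329 * 798^2 / 6
= 329 * 636804 / 6
= 34918086.0 mm^3

34918086.0 mm^3


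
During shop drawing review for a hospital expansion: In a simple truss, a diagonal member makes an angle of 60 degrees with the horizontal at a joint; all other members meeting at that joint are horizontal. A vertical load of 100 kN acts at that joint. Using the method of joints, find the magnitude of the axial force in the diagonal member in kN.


At the joint, only the diagonal has a vertical component, so vertical equilibrium gives:
F * sin(60) = 100
F = 100 / sin(60)
= 100 / 0.866025
= 115.47 kN

115.47 kN


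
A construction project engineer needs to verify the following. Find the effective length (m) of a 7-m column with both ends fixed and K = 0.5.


L_eff = K * L
= 0.5 * 7
= 3.5 m

3.5 m


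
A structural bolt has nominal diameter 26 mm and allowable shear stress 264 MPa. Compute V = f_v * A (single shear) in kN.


A = pi * d^2 / 4 = pi * 26^2 / 4 = 530.9292 mm^2
V = f_v * A / 1000 = 264 * 530.9292 / 1000
= 140.1653 kN

140.1653 kN


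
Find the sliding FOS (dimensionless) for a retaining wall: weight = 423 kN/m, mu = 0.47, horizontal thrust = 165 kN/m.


Resisting force = mu * W = 0.47 * 423 = 198.81 kN/m
FOS = Resisting / Driving = 198.81 / 165
= 1.2049 (dimensionless)

1.2049 (dimensionless)


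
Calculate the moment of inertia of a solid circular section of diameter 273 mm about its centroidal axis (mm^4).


r = d / 2 = 273 / 2 = 136.5 mm
I = pi * r^4 / 4 = pi * 136.5^4 / 4
= 272659407.65 mm^4

272659407.65 mm^4


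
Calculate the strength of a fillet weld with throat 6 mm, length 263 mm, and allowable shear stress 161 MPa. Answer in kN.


Strength = throat * length * allowable stress
= 6 * 263 * 161 N
= 254058 N
= 254.06 kN

254.06 kN


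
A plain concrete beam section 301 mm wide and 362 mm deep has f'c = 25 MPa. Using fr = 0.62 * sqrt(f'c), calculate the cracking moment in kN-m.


fr = 0.62 * sqrt(25) = 0.62 * 5.0 = 3.1 MPa
I = 301 * 362^3 / 12 = 1189901360.67 mm^4
y_t = 181.0 mm
M_cr = fr * I / y_t = 3.1 * 1189901360.67 / 181.0 N-mm
= 20.3795 kN-m

20.3795 kN-m


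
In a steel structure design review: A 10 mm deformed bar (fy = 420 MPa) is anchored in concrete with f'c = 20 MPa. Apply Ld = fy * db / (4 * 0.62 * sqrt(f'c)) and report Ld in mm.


Ld = (fy * db) / (4 * 0.62 * sqrt(f'c))
= (420 * 10) / (4 * 0.62 * sqrt(20))
= 4200 / 11.0909
= 378.69 mm

378.69 mm


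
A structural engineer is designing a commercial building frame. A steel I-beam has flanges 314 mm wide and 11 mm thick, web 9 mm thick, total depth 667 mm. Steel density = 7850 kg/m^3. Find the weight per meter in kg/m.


A_flanges = 2 * 314 * 11 = 6908 mm^2
A_web = (667 - 2 * 11) * 9 = 5805 mm^2
A_total = 6908 + 5805 = 12713 mm^2 = 0.012713 m^2
Weight = rho * A = 7850 * 0.012713 = 99.797 kg/m

99.797 kg/m


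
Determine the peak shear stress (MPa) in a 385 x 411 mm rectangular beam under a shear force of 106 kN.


A = b * h = 385 * 411 = 158235 mm^2
V = 106 kN = 106000.0 N
tau_max = 1.5 * V / A = 1.5 * 106000.0 / 158235
= 1.0048 MPa

1.0048 MPa


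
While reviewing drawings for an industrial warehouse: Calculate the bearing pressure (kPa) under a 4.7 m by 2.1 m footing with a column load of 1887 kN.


A = 4.7 * 2.1 = 9.87 m^2
q = P / A = 1887 / 9.87
= 191.1854 kPa

191.1854 kPa


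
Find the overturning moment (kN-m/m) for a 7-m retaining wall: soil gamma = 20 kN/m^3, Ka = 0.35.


Pa = 0.5 * Ka * gamma * H^2
= 0.5 * 0.35 * 20 * 7^2
= 171.5 kN/m
Arm = H / 3 = 7 / 3 = 2.3333 m
Mo = Pa * arm = Pa * H / 3 = 171.5 * 7 / 3 = 400.1667 kN-m/m

400.1667 kN-m/m


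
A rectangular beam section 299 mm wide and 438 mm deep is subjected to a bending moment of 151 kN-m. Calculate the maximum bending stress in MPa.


I = b * h^3 / 12 = 299 * 438^3 / 12 = 2093689494.0 mm^4
y = h / 2 = 438 / 2 = 219.0 mm
M = 151 kN-m = 151000000.0 N-mm
sigma = M * y / I = 151000000.0 * 219.0 / 2093689494.0
= 15.79 MPa

15.79 MPa


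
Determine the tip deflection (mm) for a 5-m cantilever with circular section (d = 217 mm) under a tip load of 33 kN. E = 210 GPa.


I = pi * d^4 / 64 = pi * 217^4 / 64 = 108845087.82 mm^4
L = 5000.0 mm, P = 33000.0 N, E = 210000.0 MPa
delta = P * L^3 / (3 * E * I)
= 33000.0 * 5000.0^3 / (3 * 210000.0 * 108845087.82)
= 60.1554 mm

60.1554 mm


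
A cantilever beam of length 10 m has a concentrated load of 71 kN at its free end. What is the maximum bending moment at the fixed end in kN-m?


For a cantilever with a point load at the free end:
M_max = P * L = 71 * 10 = 710 kN-m

710 kN-m


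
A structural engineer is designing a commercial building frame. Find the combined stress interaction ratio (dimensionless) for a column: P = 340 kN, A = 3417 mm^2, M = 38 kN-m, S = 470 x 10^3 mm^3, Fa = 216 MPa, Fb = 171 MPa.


f_a = P / A = 340000.0 / 3417 = 99.5025 MPa
f_b = M / S = 38000000.0 / 470000.0 = 80.8511 MPa
Ratio = f_a / Fa + f_b / Fb
= 99.5025 / 216 + 80.8511 / 171
= 0.9335 (dimensionless)

0.9335 (dimensionless)


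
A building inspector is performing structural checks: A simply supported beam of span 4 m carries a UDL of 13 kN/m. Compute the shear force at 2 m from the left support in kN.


R_A = w * L / 2 = 13 * 4 / 2 = 26.0 kN
V(x) = R_A - w * x = 26.0 - 13 * 2
= 0.0 kN

0.0 kN


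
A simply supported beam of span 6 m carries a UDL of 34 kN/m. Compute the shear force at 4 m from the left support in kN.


R_A = w * L / 2 = 34 * 6 / 2 = 102.0 kN
V(x) = R_A - w * x = 102.0 - 34 * 4
= -34.0 kN

-34.0 kN


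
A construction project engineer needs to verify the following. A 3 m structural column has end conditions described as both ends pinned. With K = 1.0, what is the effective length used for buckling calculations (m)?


L_eff = K * L
= 1.0 * 3
= 3.0 m

3.0 m


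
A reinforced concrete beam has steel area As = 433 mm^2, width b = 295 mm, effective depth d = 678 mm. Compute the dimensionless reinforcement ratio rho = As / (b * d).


rho = As / (b * d)
= 433 / (295 * 678)
= 433 / 200010
= 0.002165 (dimensionless)

0.002165 (dimensionless)


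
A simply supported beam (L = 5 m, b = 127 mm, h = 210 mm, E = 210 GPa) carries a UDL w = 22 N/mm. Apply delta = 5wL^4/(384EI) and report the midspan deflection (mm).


I = 127 * 210^3 / 12 = 98012250.0 mm^4
L = 5000.0 mm, w = 22 N/mm, E = 210000.0 MPa
delta = 5 * w * L^4 / (384 * E * I)
= 5 * 22 * 5000.0^4 / (384 * 210000.0 * 98012250.0)
= 8.6984 mm

8.6984 mm


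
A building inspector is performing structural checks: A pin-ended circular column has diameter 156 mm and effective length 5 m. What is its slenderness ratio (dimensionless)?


Radius of gyration r = d / 4 = 156 / 4 = 39.0 mm
L_eff = 5000.0 mm
Slenderness ratio = L / r = 5000.0 / 39.0 = 128.21 (dimensionless)

128.21 (dimensionless)


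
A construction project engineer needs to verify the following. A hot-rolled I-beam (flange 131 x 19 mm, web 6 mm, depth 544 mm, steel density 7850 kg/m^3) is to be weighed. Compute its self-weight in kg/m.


A_flanges = 2 * 131 * 19 = 4978 mm^2
A_web = (544 - 2 * 19) * 6 = 3036 mm^2
A_total = 4978 + 3036 = 8014 mm^2 = 0.008014 m^2
Weight = rho * A = 7850 * 0.008014 = 62.9099 kg/m

62.9099 kg/m


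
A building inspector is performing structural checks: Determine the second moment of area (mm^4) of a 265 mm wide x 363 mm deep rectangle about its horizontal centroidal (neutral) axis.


I = b * h^3 / 12
= 265 * 363^3 / 12
= 265 * 47832147 / 12
= 1056293246.25 mm^4

1056293246.25 mm^4


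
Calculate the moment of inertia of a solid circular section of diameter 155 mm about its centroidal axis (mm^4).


r = d / 2 = 155 / 2 = 77.5 mm
I = pi * r^4 / 4 = pi * 77.5^4 / 4
= 28333269.42 mm^4

28333269.42 mm^4


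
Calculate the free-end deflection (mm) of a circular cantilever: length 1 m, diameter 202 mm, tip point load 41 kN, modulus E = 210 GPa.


I = pi * d^4 / 64 = pi * 202^4 / 64 = 81728847.83 mm^4
L = 1000.0 mm, P = 41000.0 N, E = 210000.0 MPa
delta = P * L^3 / (3 * E * I)
= 41000.0 * 1000.0^3 / (3 * 210000.0 * 81728847.83)
= 0.7963 mm

0.7963 mm


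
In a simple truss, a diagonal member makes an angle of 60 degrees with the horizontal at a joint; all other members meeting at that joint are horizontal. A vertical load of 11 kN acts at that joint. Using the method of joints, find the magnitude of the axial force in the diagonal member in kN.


At the joint, only the diagonal has a vertical component, so vertical equilibrium gives:
F * sin(60) = 11
F = 11 / sin(60)
= 11 / 0.866025
= 12.7 kN

12.7 kN


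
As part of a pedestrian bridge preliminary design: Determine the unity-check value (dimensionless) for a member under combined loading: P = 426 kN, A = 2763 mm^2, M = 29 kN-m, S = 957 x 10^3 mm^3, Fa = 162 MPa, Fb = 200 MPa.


f_a = P / A = 426000.0 / 2763 = 154.1802 MPa
f_b = M / S = 29000000.0 / 957000.0 = 30.303 MPa
Ratio = f_a / Fa + f_b / Fb
= 154.1802 / 162 + 30.303 / 200
= 1.1032 (dimensionless)

1.1032 (dimensionless)


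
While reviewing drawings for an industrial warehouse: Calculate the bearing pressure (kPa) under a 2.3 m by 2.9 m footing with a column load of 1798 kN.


A = 2.3 * 2.9 = 6.67 m^2
q = P / A = 1798 / 6.67
= 269.5652 kPa

269.5652 kPa


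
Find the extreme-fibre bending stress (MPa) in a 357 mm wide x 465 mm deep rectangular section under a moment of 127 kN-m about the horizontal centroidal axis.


I = b * h^3 / 12 = 357 * 465^3 / 12 = 2991202593.75 mm^4
y = h / 2 = 465 / 2 = 232.5 mm
M = 127 kN-m = 127000000.0 N-mm
sigma = M * y / I = 127000000.0 * 232.5 / 2991202593.75
= 9.87 MPa

9.87 MPa


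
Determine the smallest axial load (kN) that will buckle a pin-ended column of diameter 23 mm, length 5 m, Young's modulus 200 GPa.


I = pi * d^4 / 64 = 13736.66 mm^4
L = 5000.0 mm
P_cr = pi^2 * E * I / L^2
= 9.8696 * 200000.0 * 13736.66 / 5000.0^2
= 1084.6 N = 1.0846 kN

1.0846 kN


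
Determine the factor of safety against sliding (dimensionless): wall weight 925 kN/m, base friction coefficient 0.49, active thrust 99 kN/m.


Resisting force = mu * W = 0.49 * 925 = 453.25 kN/m
FOS = Resisting / Driving = 453.25 / 99
= 4.5783 (dimensionless)

4.5783 (dimensionless)


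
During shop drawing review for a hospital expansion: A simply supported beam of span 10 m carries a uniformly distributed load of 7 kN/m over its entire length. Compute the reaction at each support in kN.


Total load = w * L = 7 * 10 = 70 kN
By symmetry, each reaction R = total / 2 = 70 / 2 = 35.0 kN

35.0 kN


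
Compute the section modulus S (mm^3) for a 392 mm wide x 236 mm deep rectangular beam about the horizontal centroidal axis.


S = b * h^2 / 6
= 392 * 236^2 / 6
= 392 * 55696 / 6
= 3638805.33 mm^3

3638805.33 mm^3


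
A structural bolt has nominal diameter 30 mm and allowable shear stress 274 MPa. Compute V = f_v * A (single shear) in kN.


A = pi * d^2 / 4 = pi * 30^2 / 4 = 706.8583 mm^2
V = f_v * A / 1000 = 274 * 706.8583 / 1000
= 193.6792 kN

193.6792 kN


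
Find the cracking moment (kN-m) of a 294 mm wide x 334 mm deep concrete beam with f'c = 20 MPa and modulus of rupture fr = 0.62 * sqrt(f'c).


fr = 0.62 * sqrt(20) = 0.62 * 4.4721 = 2.7727 MPa
I = 294 * 334^3 / 12 = 912862748.0 mm^4
y_t = 167.0 mm
M_cr = fr * I / y_t = 2.7727 * 912862748.0 / 167.0 N-mm
= 15.1564 kN-m

15.1564 kN-m


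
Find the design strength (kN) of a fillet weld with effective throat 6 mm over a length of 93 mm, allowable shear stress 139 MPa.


Strength = throat * length * allowable stress
= 6 * 93 * 139 N
= 77562 N
= 77.56 kN

77.56 kN


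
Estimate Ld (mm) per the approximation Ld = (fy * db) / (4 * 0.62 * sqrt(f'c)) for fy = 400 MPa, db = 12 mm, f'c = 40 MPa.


Ld = (fy * db) / (4 * 0.62 * sqrt(f'c))
= (400 * 12) / (4 * 0.62 * sqrt(40))
= 4800 / 15.6849
= 306.03 mm

306.03 mm


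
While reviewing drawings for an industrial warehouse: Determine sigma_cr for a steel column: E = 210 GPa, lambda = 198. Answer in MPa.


sigma_cr = pi^2 * E / lambda^2
= 9.8696 * 210000.0 / 198^2
= 9.8696 * 210000.0 / 39204
= 52.8675 MPa

52.8675 MPa


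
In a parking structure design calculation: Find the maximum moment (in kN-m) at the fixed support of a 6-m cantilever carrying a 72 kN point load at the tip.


For a cantilever with a point load at the free end:
M_max = P * L = 72 * 6 = 432 kN-m

432 kN-m


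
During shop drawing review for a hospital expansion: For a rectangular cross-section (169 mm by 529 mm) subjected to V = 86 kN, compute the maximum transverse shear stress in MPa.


A = b * h = 169 * 529 = 89401 mm^2
V = 86 kN = 86000.0 N
tau_max = 1.5 * V / A = 1.5 * 86000.0 / 89401
= 1.4429 MPa

1.4429 MPa


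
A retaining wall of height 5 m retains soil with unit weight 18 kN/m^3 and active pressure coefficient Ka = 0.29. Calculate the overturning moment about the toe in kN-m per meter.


Pa = 0.5 * Ka * gamma * H^2
= 0.5 * 0.29 * 18 * 5^2
= 65.25 kN/m
Arm = H / 3 = 5 / 3 = 1.6667 m
Mo = Pa * arm = Pa * H / 3 = 65.25 * 5 / 3 = 108.75 kN-m/m

108.75 kN-m/m


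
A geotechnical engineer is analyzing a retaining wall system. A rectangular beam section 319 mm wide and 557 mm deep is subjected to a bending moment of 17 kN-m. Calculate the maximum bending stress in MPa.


I = b * h^3 / 12 = 319 * 557^3 / 12 = 4593831088.92 mm^4
y = h / 2 = 557 / 2 = 278.5 mm
M = 17 kN-m = 17000000.0 N-mm
sigma = M * y / I = 17000000.0 * 278.5 / 4593831088.92
= 1.03 MPa

1.03 MPa


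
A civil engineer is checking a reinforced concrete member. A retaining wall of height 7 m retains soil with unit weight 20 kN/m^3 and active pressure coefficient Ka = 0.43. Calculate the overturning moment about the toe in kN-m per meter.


Pa = 0.5 * Ka * gamma * H^2
= 0.5 * 0.43 * 20 * 7^2
= 210.7 kN/m
Arm = H / 3 = 7 / 3 = 2.3333 m
Mo = Pa * arm = Pa * H / 3 = 210.7 * 7 / 3 = 491.6333 kN-m/m

491.6333 kN-m/m


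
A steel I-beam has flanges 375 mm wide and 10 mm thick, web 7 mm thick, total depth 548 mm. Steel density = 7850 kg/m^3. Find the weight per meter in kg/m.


A_flanges = 2 * 375 * 10 = 7500 mm^2
A_web = (548 - 2 * 10) * 7 = 3696 mm^2
A_total = 7500 + 3696 = 11196 mm^2 = 0.011196 m^2
Weight = rho * A = 7850 * 0.011196 = 87.8886 kg/m

87.8886 kg/m


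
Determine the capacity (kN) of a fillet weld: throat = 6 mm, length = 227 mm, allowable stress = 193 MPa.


Strength = throat * length * allowable stress
= 6 * 227 * 193 N
= 262866 N
= 262.87 kN

262.87 kN


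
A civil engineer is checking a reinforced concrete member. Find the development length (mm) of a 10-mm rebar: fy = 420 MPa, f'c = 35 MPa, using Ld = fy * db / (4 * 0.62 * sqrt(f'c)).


Ld = (fy * db) / (4 * 0.62 * sqrt(f'c))
= (420 * 10) / (4 * 0.62 * sqrt(35))
= 4200 / 14.6719
= 286.26 mm

286.26 mm


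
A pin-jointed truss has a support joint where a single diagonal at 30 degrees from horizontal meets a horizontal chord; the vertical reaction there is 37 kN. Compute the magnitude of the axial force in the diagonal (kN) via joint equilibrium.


At the joint, only the diagonal has a vertical component, so vertical equilibrium gives:
F * sin(30) = 37
F = 37 / sin(30)
= 37 / 0.5
= 74.0 kN

74.0 kN


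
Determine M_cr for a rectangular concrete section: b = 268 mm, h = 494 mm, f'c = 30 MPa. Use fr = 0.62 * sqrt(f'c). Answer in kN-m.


fr = 0.62 * sqrt(30) = 0.62 * 5.4772 = 3.3959 MPa
I = 268 * 494^3 / 12 = 2692367842.67 mm^4
y_t = 247.0 mm
M_cr = fr * I / y_t = 3.3959 * 2692367842.67 / 247.0 N-mm
= 37.016 kN-m

37.016 kN-m


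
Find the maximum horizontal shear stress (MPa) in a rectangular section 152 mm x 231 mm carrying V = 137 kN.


A = b * h = 152 * 231 = 35112 mm^2
V = 137 kN = 137000.0 N
tau_max = 1.5 * V / A = 1.5 * 137000.0 / 35112
= 5.8527 MPa

5.8527 MPa


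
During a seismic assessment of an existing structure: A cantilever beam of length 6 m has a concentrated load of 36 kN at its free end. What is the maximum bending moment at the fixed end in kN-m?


For a cantilever with a point load at the free end:
M_max = P * L = 36 * 6 = 216 kN-m

216 kN-m


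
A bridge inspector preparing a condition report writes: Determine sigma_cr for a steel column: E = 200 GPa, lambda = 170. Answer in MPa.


sigma_cr = pi^2 * E / lambda^2
= 9.8696 * 200000.0 / 170^2
= 9.8696 * 200000.0 / 28900
= 68.3018 MPa

68.3018 MPa


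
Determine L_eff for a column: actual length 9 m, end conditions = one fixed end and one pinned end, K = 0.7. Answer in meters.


L_eff = K * L
= 0.7 * 9
= 6.3 m

6.3 m


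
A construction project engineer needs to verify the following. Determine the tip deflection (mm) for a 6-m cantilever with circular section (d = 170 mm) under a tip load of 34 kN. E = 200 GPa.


I = pi * d^4 / 64 = pi * 170^4 / 64 = 40998275.0 mm^4
L = 6000.0 mm, P = 34000.0 N, E = 200000.0 MPa
delta = P * L^3 / (3 * E * I)
= 34000.0 * 6000.0^3 / (3 * 200000.0 * 40998275.0)
= 298.5491 mm

298.5491 mm


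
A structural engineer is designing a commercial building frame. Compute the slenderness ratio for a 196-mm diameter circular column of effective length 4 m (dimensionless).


Radius of gyration r = d / 4 = 196 / 4 = 49.0 mm
L_eff = 4000.0 mm
Slenderness ratio = L / r = 4000.0 / 49.0 = 81.63 (dimensionless)

81.63 (dimensionless)


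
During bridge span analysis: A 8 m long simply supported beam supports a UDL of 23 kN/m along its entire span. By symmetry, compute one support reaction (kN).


Total load = w * L = 23 * 8 = 184 kN
By symmetry, each reaction R = total / 2 = 184 / 2 = 92.0 kN

92.0 kN


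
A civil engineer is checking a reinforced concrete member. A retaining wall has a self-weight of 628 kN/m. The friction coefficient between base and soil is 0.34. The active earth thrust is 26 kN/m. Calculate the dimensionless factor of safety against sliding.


Resisting force = mu * W = 0.34 * 628 = 213.52 kN/m
FOS = Resisting / Driving = 213.52 / 26
= 8.2123 (dimensionless)

8.2123 (dimensionless)


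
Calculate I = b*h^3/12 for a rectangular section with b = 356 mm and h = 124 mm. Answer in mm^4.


I = b * h^3 / 12
= 356 * 124^3 / 12
= 356 * 1906624 / 12
= 56563178.67 mm^4

56563178.67 mm^4


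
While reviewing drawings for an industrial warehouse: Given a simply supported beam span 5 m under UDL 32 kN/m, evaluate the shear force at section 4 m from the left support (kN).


R_A = w * L / 2 = 32 * 5 / 2 = 80.0 kN
V(x) = R_A - w * x = 80.0 - 32 * 4
= -48.0 kN

-48.0 kN


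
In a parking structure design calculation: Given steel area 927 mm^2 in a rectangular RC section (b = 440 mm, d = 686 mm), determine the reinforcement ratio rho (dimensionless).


rho = As / (b * d)
= 927 / (440 * 686)
= 927 / 301840
= 0.003071 (dimensionless)

0.003071 (dimensionless)


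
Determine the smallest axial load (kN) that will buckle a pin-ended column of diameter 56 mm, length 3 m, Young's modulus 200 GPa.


I = pi * d^4 / 64 = 482749.69 mm^4
L = 3000.0 mm
P_cr = pi^2 * E * I / L^2
= 9.8696 * 200000.0 * 482749.69 / 3000.0^2
= 105878.86 N = 105.8789 kN

105.8789 kN
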